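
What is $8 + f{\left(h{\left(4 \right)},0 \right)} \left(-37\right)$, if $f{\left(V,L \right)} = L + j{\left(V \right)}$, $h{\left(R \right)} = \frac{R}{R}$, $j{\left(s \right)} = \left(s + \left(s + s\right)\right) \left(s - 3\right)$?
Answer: $230$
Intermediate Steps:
$j{\left(s \right)} = 3 s \left(-3 + s\right)$ ($j{\left(s \right)} = \left(s + 2 s\right) \left(-3 + s\right) = 3 s \left(-3 + s\right)$)
$h{\left(R \right)} = 1$
$f{\left(V,L \right)} = L + 3 V \left(-3 + V\right)$
$8 + f{\left(h{\left(4 \right)},0 \right)} \left(-37\right) = 8 + \left(0 + 3 \cdot 1 \left(-3 + 1\right)\right) \left(-37\right) = 8 + \left(0 + 3 \cdot 1 \left(-2\right)\right) \left(-37\right) = 8 + \left(0 - 6\right) \left(-37\right) = 8 - -222 = 8 + 222 = 230$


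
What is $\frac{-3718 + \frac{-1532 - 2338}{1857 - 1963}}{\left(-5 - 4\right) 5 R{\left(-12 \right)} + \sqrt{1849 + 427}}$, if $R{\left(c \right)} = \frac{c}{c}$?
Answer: $- \frac{8780355}{13303} - \frac{390238 \sqrt{569}}{13303} \approx -1359.8$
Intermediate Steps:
$R{\left(c \right)} = 1$
$\frac{-3718 + \frac{-1532 - 2338}{1857 - 1963}}{\left(-5 - 4\right) 5 R{\left(-12 \right)} + \sqrt{1849 + 427}} = \frac{-3718 + \frac{-1532 - 2338}{1857 - 1963}}{\left(-5 - 4\right) 5 \cdot 1 + \sqrt{1849 + 427}} = \frac{-3718 - \frac{3870}{-106}}{\left(-9\right) 5 \cdot 1 + \sqrt{2276}} = \frac{-3718 - - \frac{1935}{53}}{\left(-45\right) 1 + 2 \sqrt{569}} = \frac{-3718 + \frac{1935}{53}}{-45 + 2 \sqrt{569}} = - \frac{195119}{53 \left(-45 + 2 \sqrt{569}\right)}$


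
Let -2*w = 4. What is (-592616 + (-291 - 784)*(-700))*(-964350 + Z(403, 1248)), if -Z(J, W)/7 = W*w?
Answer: -151390642152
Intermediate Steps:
w = -2 (w = -1/2*4 = -2)
Z(J, W) = 14*W (Z(J, W) = -7*W*(-2) = -(-14)*W = 14*W)
(-592616 + (-291 - 784)*(-700))*(-964350 + Z(403, 1248)) = (-592616 + (-291 - 784)*(-700))*(-964350 + 14*1248) = (-592616 - 1075*(-700))*(-964350 + 17472) = (-592616 + 752500)*(-946878) = 159884*(-946878) = -151390642152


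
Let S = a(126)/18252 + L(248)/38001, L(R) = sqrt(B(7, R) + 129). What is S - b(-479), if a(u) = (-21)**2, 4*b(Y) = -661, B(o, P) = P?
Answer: 83794/507 + sqrt(377)/38001 ≈ 165.27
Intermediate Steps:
L(R) = sqrt(129 + R) (L(R) = sqrt(R + 129) = sqrt(129 + R))
b(Y) = -661/4 (b(Y) = (1/4)*(-661) = -661/4)
a(u) = 441
S = 49/2028 + sqrt(377)/38001 (S = 441/18252 + sqrt(129 + 248)/38001 = 441*(1/18252) + sqrt(377)*(1/38001) = 49/2028 + sqrt(377)/38001 ≈ 0.024673)
S - b(-479) = (49/2028 + sqrt(377)/38001) - 1*(-661/4) = (49/2028 + sqrt(377)/38001) + 661/4 = 83794/507 + sqrt(377)/38001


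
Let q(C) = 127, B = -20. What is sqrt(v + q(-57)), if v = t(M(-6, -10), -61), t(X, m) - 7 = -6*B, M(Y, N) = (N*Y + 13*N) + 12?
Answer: sqrt(254) ≈ 15.937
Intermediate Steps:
M(Y, N) = 12 + 13*N + N*Y (M(Y, N) = (13*N + N*Y) + 12 = 12 + 13*N + N*Y)
t(X, m) = 127 (t(X, m) = 7 - 6*(-20) = 7 + 120 = 127)
v = 127
sqrt(v + q(-57)) = sqrt(127 + 127) = sqrt(254)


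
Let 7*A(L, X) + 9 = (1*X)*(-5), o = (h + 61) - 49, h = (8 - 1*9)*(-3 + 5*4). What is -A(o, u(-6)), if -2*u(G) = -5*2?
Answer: 34/7 ≈ 4.8571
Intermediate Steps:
u(G) = 5 (u(G) = -(-5)*2/2 = -1/2*(-10) = 5)
h = -17 (h = (8 - 9)*(-3 + 20) = -1*17 = -17)
o = -5 (o = (-17 + 61) - 49 = 44 - 49 = -5)
A(L, X) = -9/7 - 5*X/7 (A(L, X) = -9/7 + ((1*X)*(-5))/7 = -9/7 + (X*(-5))/7 = -9/7 + (-5*X)/7 = -9/7 - 5*X/7)
-A(o, u(-6)) = -(-9/7 - 5/7*5) = -(-9/7 - 25/7) = -1*(-34/7) = 34/7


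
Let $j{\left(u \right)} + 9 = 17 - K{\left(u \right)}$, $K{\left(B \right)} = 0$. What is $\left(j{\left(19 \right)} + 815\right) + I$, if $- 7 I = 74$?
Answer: $\frac{5687}{7} \approx 812.43$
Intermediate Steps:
$I = - \frac{74}{7}$ ($I = \left(- \frac{1}{7}\right) 74 = - \frac{74}{7} \approx -10.571$)
$j{\left(u \right)} = 8$ ($j{\left(u \right)} = -9 + \left(17 - 0\right) = -9 + \left(17 + 0\right) = -9 + 17 = 8$)
$\left(j{\left(19 \right)} + 815\right) + I = \left(8 + 815\right) - \frac{74}{7} = 823 - \frac{74}{7} = \frac{5687}{7}$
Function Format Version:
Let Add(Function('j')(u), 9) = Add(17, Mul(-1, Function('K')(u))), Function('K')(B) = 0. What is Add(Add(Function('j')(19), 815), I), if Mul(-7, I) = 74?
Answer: Rational(5687, 7) ≈ 812.43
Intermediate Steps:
I = Rational(-74, 7) (I = Mul(Rational(-1, 7), 74) = Rational(-74, 7) ≈ -10.571)
Function('j')(u) = 8 (Function('j')(u) = Add(-9, Add(17, Mul(-1, 0))) = Add(-9, Add(17, 0)) = Add(-9, 17) = 8)
Add(Add(Function('j')(19), 815), I) = Add(Add(8, 815), Rational(-74, 7)) = Add(823, Rational(-74, 7)) = Rational(5687, 7)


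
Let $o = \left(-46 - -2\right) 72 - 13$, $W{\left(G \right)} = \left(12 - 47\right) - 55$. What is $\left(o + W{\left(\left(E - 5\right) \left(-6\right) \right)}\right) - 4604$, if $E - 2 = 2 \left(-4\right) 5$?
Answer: $-7875$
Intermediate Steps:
$E = -38$ ($E = 2 + 2 \left(-4\right) 5 = 2 - 40 = -38$)
$W{\left(G \right)} = -90$ ($W{\left(G \right)} = -35 - 55 = -90$)
$o = -3181$ ($o = \left(-46 + 2\right) 72 - 13 = \left(-44\right) 72 - 13 = -3168 - 13 = -3181$)
$\left(o + W{\left(\left(E - 5\right) \left(-6\right) \right)}\right) - 4604 = \left(-3181 - 90\right) - 4604 = -3271 - 4604 = -7875$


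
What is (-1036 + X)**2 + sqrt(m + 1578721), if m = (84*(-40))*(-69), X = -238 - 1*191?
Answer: 2146225 + sqrt(1810561) ≈ 2.1476e+6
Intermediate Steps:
X = -429 (X = -238 - 191 = -429)
m = 231840 (m = -3360*(-69) = 231840)
(-1036 + X)**2 + sqrt(m + 1578721) = (-1036 - 429)**2 + sqrt(231840 + 1578721) = (-1465)**2 + sqrt(1810561) = 2146225 + sqrt(1810561)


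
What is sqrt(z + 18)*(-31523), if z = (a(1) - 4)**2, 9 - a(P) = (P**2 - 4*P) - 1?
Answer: -94569*sqrt(11) ≈ -3.1365e+5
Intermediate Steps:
a(P) = 10 - P**2 + 4*P (a(P) = 9 - ((P**2 - 4*P) - 1) = 9 - (-1 + P**2 - 4*P) = 9 + (1 - P**2 + 4*P) = 10 - P**2 + 4*P)
z = 81 (z = ((10 - 1*1**2 + 4*1) - 4)**2 = ((10 - 1*1 + 4) - 4)**2 = ((10 - 1 + 4) - 4)**2 = (13 - 4)**2 = 9**2 = 81)
sqrt(z + 18)*(-31523) = sqrt(81 + 18)*(-31523) = sqrt(99)*(-31523) = (3*sqrt(11))*(-31523) = -94569*sqrt(11)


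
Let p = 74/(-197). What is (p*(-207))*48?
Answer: 735264/197 ≈ 3732.3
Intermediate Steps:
p = -74/197 (p = 74*(-1/197) = -74/197 ≈ -0.37563)
(p*(-207))*48 = -74/197*(-207)*48 = (15318/197)*48 = 735264/197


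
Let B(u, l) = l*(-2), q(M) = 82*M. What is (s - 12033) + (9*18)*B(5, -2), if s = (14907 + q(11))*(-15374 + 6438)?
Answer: -141280609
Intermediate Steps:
B(u, l) = -2*l
s = -141269224 (s = (14907 + 82*11)*(-15374 + 6438) = (14907 + 902)*(-8936) = 15809*(-8936) = -141269224)
(s - 12033) + (9*18)*B(5, -2) = (-141269224 - 12033) + (9*18)*(-2*(-2)) = -141281257 + 162*4 = -141281257 + 648 = -141280609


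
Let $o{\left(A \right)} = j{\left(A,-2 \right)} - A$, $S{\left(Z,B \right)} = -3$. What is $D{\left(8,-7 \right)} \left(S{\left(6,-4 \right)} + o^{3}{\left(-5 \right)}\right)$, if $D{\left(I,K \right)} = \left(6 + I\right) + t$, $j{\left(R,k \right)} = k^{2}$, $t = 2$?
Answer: $11616$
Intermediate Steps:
$D{\left(I,K \right)} = 8 + I$ ($D{\left(I,K \right)} = \left(6 + I\right) + 2 = 8 + I$)
$o{\left(A \right)} = 4 - A$ ($o{\left(A \right)} = \left(-2\right)^{2} - A = 4 - A$)
$D{\left(8,-7 \right)} \left(S{\left(6,-4 \right)} + o^{3}{\left(-5 \right)}\right) = \left(8 + 8\right) \left(-3 + \left(4 - -5\right)^{3}\right) = 16 \left(-3 + \left(4 + 5\right)^{3}\right) = 16 \left(-3 + 9^{3}\right) = 16 \left(-3 + 729\right) = 16 \cdot 726 = 11616$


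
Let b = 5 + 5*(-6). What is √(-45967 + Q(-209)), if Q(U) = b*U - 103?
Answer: I*√40845 ≈ 202.1*I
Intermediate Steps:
b = -25 (b = 5 - 30 = -25)
Q(U) = -103 - 25*U (Q(U) = -25*U - 103 = -103 - 25*U)
√(-45967 + Q(-209)) = √(-45967 + (-103 - 25*(-209))) = √(-45967 + (-103 + 5225)) = √(-45967 + 5122) = √(-40845) = I*√40845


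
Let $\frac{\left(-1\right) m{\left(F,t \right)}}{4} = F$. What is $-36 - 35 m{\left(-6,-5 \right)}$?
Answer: $-876$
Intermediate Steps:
$m{\left(F,t \right)} = - 4 F$
$-36 - 35 m{\left(-6,-5 \right)} = -36 - 35 \left(\left(-4\right) \left(-6\right)\right) = -36 - 840 = -876$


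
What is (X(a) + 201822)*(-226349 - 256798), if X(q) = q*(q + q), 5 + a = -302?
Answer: -188581937040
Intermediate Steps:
a = -307 (a = -5 - 302 = -307)
X(q) = 2*q² (X(q) = q*(2*q) = 2*q²)
(X(a) + 201822)*(-226349 - 256798) = (2*(-307)² + 201822)*(-226349 - 256798) = (2*94249 + 201822)*(-483147) = (188498 + 201822)*(-483147) = 390320*(-483147) = -188581937040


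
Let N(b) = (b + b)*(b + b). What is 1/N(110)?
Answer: 1/48400 ≈ 2.0661e-5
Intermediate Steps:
N(b) = 4*b**2 (N(b) = (2*b)*(2*b) = 4*b**2)
1/N(110) = 1/(4*110**2) = 1/(4*12100) = 1/48400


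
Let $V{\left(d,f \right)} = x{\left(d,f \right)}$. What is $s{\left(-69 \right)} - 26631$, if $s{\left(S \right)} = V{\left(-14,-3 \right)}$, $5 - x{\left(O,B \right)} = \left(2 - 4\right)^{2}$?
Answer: $-26630$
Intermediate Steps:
$x{\left(O,B \right)} = 1$ ($x{\left(O,B \right)} = 5 - \left(2 - 4\right)^{2} = 5 - \left(-2\right)^{2} = 5 - 4 = 1$)
$V{\left(d,f \right)} = 1$
$s{\left(S \right)} = 1$
$s{\left(-69 \right)} - 26631 = 1 - 26631 = -26630$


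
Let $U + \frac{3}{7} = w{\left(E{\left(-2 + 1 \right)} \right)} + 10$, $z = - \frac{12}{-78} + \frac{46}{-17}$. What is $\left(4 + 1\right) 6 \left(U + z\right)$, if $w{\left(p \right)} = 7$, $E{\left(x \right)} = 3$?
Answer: $\frac{650640}{1547} \approx 420.58$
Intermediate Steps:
$z = - \frac{564}{221}$ ($z = \left(-12\right) \left(- \frac{1}{78}\right) + 46 \left(- \frac{1}{17}\right) = \frac{2}{13} - \frac{46}{17} = - \frac{564}{221} \approx -2.552$)
$U = \frac{116}{7}$ ($U = - \frac{3}{7} + \left(7 + 10\right) = - \frac{3}{7} + 17 = \frac{116}{7} \approx 16.571$)
$\left(4 + 1\right) 6 \left(U + z\right) = \left(4 + 1\right) 6 \left(\frac{116}{7} - \frac{564}{221}\right) = 5 \cdot 6 \cdot \frac{21688}{1547} = 30 \cdot \frac{21688}{1547} = \frac{650640}{1547}$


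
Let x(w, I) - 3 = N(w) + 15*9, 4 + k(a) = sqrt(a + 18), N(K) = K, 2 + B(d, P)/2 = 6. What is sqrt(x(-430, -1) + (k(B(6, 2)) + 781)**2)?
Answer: sqrt(603463 + 1554*sqrt(26)) ≈ 781.91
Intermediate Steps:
B(d, P) = 8 (B(d, P) = -4 + 2*6 = -4 + 12 = 8)
k(a) = -4 + sqrt(18 + a) (k(a) = -4 + sqrt(a + 18) = -4 + sqrt(18 + a))
x(w, I) = 138 + w (x(w, I) = 3 + (w + 15*9) = 3 + (w + 135) = 3 + (135 + w) = 138 + w)
sqrt(x(-430, -1) + (k(B(6, 2)) + 781)**2) = sqrt((138 - 430) + ((-4 + sqrt(18 + 8)) + 781)**2) = sqrt(-292 + ((-4 + sqrt(26)) + 781)**2) = sqrt(-292 + (777 + sqrt(26))**2)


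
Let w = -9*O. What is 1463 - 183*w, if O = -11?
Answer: -16654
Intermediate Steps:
w = 99 (w = -9*(-11) = 99)
1463 - 183*w = 1463 - 183*99 = 1463 - 18117 = -16654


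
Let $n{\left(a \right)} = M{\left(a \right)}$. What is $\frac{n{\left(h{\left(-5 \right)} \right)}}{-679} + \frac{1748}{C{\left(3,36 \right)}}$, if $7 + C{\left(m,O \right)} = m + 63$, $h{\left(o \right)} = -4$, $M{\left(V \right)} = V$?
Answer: $\frac{1187128}{40061} \approx 29.633$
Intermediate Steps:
$n{\left(a \right)} = a$
$C{\left(m,O \right)} = 56 + m$ ($C{\left(m,O \right)} = -7 + \left(m + 63\right) = -7 + \left(63 + m\right) = 56 + m$)
$\frac{n{\left(h{\left(-5 \right)} \right)}}{-679} + \frac{1748}{C{\left(3,36 \right)}} = - \frac{4}{-679} + \frac{1748}{56 + 3} = \left(-4\right) \left(- \frac{1}{679}\right) + \frac{1748}{59} = \frac{4}{679} + 1748 \cdot \frac{1}{59} = \frac{4}{679} + \frac{1748}{59} = \frac{1187128}{40061}$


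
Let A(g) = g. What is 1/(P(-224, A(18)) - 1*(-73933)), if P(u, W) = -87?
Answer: 1/73846 ≈ 1.3542e-5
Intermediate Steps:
1/(P(-224, A(18)) - 1*(-73933)) = 1/(-87 - 1*(-73933)) = 1/(-87 + 73933) = 1/73846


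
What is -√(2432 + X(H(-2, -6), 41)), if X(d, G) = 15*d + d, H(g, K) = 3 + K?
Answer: -4*√149 ≈ -48.826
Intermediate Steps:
X(d, G) = 16*d
-√(2432 + X(H(-2, -6), 41)) = -√(2432 + 16*(3 - 6)) = -√(2432 + 16*(-3)) = -√(2432 - 48) = -√2384 = -4*√149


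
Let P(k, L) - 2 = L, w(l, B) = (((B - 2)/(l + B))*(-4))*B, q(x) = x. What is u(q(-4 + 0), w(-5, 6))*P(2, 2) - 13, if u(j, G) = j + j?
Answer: -45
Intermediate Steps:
w(l, B) = -4*B*(-2 + B)/(B + l) (w(l, B) = (((-2 + B)/(B + l))*(-4))*B = (-4*(-2 + B)/(B + l))*B = -4*B*(-2 + B)/(B + l))
P(k, L) = 2 + L
u(j, G) = 2*j
u(q(-4 + 0), w(-5, 6))*P(2, 2) - 13 = (2*(-4 + 0))*(2 + 2) - 13 = (2*(-4))*4 - 13 = -8*4 - 13 = -32 - 13 = -45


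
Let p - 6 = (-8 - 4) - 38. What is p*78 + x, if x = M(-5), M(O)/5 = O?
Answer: -3457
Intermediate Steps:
M(O) = 5*O
x = -25 (x = 5*(-5) = -25)
p = -44 (p = 6 + ((-8 - 4) - 38) = 6 + (-12 - 38) = 6 - 50 = -44)
p*78 + x = -44*78 - 25 = -3432 - 25 = -3457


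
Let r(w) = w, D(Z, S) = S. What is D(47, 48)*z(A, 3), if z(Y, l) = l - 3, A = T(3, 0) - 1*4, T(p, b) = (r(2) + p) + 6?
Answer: 0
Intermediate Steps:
T(p, b) = 8 + p (T(p, b) = (2 + p) + 6 = 8 + p)
A = 7 (A = (8 + 3) - 1*4 = 11 - 4 = 7)
z(Y, l) = -3 + l
D(47, 48)*z(A, 3) = 48*(-3 + 3) = 48*0 = 0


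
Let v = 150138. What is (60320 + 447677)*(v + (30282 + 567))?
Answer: 91940853039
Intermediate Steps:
(60320 + 447677)*(v + (30282 + 567)) = (60320 + 447677)*(150138 + (30282 + 567)) = 507997*(150138 + 30849) = 507997*180987 = 91940853039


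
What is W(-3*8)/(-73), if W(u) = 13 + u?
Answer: 11/73 ≈ 0.15068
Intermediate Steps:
W(-3*8)/(-73) = (13 - 3*8)/(-73) = (13 - 24)*(-1/73) = -11*(-1/73) = 11/73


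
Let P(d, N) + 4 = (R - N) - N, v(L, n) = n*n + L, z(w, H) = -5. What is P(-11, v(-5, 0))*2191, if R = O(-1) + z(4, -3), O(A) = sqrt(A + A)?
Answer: 2191 + 2191*I*sqrt(2) ≈ 2191.0 + 3098.5*I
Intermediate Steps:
O(A) = sqrt(2)*sqrt(A) (O(A) = sqrt(2*A) = sqrt(2)*sqrt(A))
v(L, n) = L + n**2 (v(L, n) = n**2 + L = L + n**2)
R = -5 + I*sqrt(2) (R = sqrt(2)*sqrt(-1) - 5 = sqrt(2)*I - 5 = I*sqrt(2) - 5 = -5 + I*sqrt(2) ≈ -5.0 + 1.4142*I)
P(d, N) = -9 - 2*N + I*sqrt(2) (P(d, N) = -4 + (((-5 + I*sqrt(2)) - N) - N) = -4 + ((-5 - N + I*sqrt(2)) - N) = -4 + (-5 - 2*N + I*sqrt(2)) = -9 - 2*N + I*sqrt(2))
P(-11, v(-5, 0))*2191 = (-9 - 2*(-5 + 0**2) + I*sqrt(2))*2191 = (-9 - 2*(-5 + 0) + I*sqrt(2))*2191 = (-9 - 2*(-5) + I*sqrt(2))*2191 = (-9 + 10 + I*sqrt(2))*2191 = (1 + I*sqrt(2))*2191 = 2191 + 2191*I*sqrt(2)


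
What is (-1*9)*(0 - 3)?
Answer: 27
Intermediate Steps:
(-1*9)*(0 - 3) = -9*(-3) = 27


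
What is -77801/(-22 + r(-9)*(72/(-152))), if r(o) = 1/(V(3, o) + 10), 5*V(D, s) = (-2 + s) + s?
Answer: 2956438/839 ≈ 3523.8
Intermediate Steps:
V(D, s) = -⅖ + 2*s/5 (V(D, s) = ((-2 + s) + s)/5 = (-2 + 2*s)/5 = -⅖ + 2*s/5)
r(o) = 1/(48/5 + 2*o/5) (r(o) = 1/((-⅖ + 2*o/5) + 10) = 1/(48/5 + 2*o/5))
-77801/(-22 + r(-9)*(72/(-152))) = -77801/(-22 + (5/(2*(24 - 9)))*(72/(-152))) = -77801/(-22 + ((5/2)/15)*(72*(-1/152))) = -77801/(-22 + ((5/2)*(1/15))*(-9/19)) = -77801/(-22 + (⅙)*(-9/19)) = -77801/(-22 - 3/38) = -77801/(-839/38) = -77801*(-38/839) = 2956438/839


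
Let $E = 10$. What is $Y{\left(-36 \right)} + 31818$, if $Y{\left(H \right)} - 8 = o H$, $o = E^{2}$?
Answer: $28226$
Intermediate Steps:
$o = 100$ ($o = 10^{2} = 100$)
$Y{\left(H \right)} = 8 + 100 H$
$Y{\left(-36 \right)} + 31818 = \left(8 + 100 \left(-36\right)\right) + 31818 = \left(8 - 3600\right) + 31818 = -3592 + 31818 = 28226$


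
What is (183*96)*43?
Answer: 755424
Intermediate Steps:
(183*96)*43 = 17568*43 = 755424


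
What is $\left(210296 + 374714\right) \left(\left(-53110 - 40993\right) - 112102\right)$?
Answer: $-120631987050$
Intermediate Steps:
$\left(210296 + 374714\right) \left(\left(-53110 - 40993\right) - 112102\right) = 585010 \left(-94103 - 112102\right) = 585010 \left(-206205\right) = -120631987050$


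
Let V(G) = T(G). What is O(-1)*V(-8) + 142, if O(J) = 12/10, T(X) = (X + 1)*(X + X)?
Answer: 1382/5 ≈ 276.40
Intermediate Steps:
T(X) = 2*X*(1 + X) (T(X) = (1 + X)*(2*X) = 2*X*(1 + X))
V(G) = 2*G*(1 + G)
O(J) = 6/5 (O(J) = 12*(1/10) = 6/5)
O(-1)*V(-8) + 142 = 6*(2*(-8)*(1 - 8))/5 + 142 = 6*(2*(-8)*(-7))/5 + 142 = (6/5)*112 + 142 = 672/5 + 142 = 1382/5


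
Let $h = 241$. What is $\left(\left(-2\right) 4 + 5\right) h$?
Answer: $-723$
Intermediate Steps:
$\left(\left(-2\right) 4 + 5\right) h = \left(\left(-2\right) 4 + 5\right) 241 = \left(-8 + 5\right) 241 = \left(-3\right) 241 = -723$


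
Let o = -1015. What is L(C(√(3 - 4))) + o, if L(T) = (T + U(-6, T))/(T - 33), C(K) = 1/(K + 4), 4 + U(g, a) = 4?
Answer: -18523881/18250 + 33*I/18250 ≈ -1015.0 + 0.0018082*I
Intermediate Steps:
U(g, a) = 0 (U(g, a) = -4 + 4 = 0)
C(K) = 1/(4 + K)
L(T) = T/(-33 + T) (L(T) = (T + 0)/(T - 33) = T/(-33 + T))
L(C(√(3 - 4))) + o = 1/((4 + √(3 - 4))*(-33 + 1/(4 + √(3 - 4)))) - 1015 = 1/((4 + √(-1))*(-33 + 1/(4 + √(-1)))) - 1015 = 1/((4 + I)*(-33 + 1/(4 + I))) - 1015 = ((4 - I)/17)/(-33 + (4 - I)/17) - 1015 = (4 - I)/(17*(-33 + (4 - I)/17)) - 1015 = -1015 + (4 - I)/(17*(-33 + (4 - I)/17))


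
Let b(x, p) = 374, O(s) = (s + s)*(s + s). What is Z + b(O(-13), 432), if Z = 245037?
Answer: 245411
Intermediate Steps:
O(s) = 4*s**2 (O(s) = (2*s)*(2*s) = 4*s**2)
Z + b(O(-13), 432) = 245037 + 374 = 245411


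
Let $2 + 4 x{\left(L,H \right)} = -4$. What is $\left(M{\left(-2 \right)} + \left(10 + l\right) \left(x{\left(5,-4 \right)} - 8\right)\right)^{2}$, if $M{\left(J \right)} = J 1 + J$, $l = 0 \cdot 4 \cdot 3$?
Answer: $9801$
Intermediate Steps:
$x{\left(L,H \right)} = - \frac{3}{2}$ ($x{\left(L,H \right)} = - \frac{1}{2} + \frac{1}{4} \left(-4\right) = - \frac{1}{2} - 1 = - \frac{3}{2}$)
$l = 0$ ($l = 0 \cdot 3 = 0$)
$M{\left(J \right)} = 2 J$ ($M{\left(J \right)} = J + J = 2 J$)
$\left(M{\left(-2 \right)} + \left(10 + l\right) \left(x{\left(5,-4 \right)} - 8\right)\right)^{2} = \left(2 \left(-2\right) + \left(10 + 0\right) \left(- \frac{3}{2} - 8\right)\right)^{2} = \left(-4 + 10 \left(- \frac{19}{2}\right)\right)^{2} = \left(-4 - 95\right)^{2} = \left(-99\right)^{2} = 9801$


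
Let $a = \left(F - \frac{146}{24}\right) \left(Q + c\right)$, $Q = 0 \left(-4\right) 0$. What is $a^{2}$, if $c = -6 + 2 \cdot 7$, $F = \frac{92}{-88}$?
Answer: $\frac{3541924}{1089} \approx 3252.5$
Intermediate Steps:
$F = - \frac{23}{22}$ ($F = 92 \left(- \frac{1}{88}\right) = - \frac{23}{22} \approx -1.0455$)
$Q = 0$ ($Q = 0 \cdot 0 = 0$)
$c = 8$ ($c = -6 + 14 = 8$)
$a = - \frac{1882}{33}$ ($a = \left(- \frac{23}{22} - \frac{146}{24}\right) \left(0 + 8\right) = \left(- \frac{23}{22} - \frac{73}{12}\right) 8 = \left(- \frac{941}{132}\right) 8 = - \frac{1882}{33} \approx -57.03$)
$a^{2} = \left(- \frac{1882}{33}\right)^{2} = \frac{3541924}{1089}$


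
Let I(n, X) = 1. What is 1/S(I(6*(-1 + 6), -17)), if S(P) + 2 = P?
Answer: -1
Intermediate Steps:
S(P) = -2 + P
1/S(I(6*(-1 + 6), -17)) = 1/(-2 + 1) = 1/(-1) = -1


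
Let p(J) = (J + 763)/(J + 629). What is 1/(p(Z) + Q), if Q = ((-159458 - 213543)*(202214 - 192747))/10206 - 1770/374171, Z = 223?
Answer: -19366716789/6700718357928176 ≈ -2.8902e-6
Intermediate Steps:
p(J) = (763 + J)/(629 + J)
Q = -188753261143211/545541318 (Q = -373001*9467*(1/10206) - 1770*1/374171 = -3531200467*1/10206 - 1770/374171 = -3531200467/10206 - 1770/374171 = -188753261143211/545541318 ≈ -3.4599e+5)
1/(p(Z) + Q) = 1/((763 + 223)/(629 + 223) - 188753261143211/545541318) = 1/(986/852 - 188753261143211/545541318) = 1/((1/852)*986 - 188753261143211/545541318) = 1/(493/426 - 188753261143211/545541318) = 1/(-6700718357928176/19366716789) = -19366716789/6700718357928176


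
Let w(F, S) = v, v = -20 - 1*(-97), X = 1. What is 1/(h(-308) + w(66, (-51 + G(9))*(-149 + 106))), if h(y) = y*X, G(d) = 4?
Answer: -1/231 ≈ -0.0043290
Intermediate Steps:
v = 77 (v = -20 + 97 = 77)
w(F, S) = 77
h(y) = y (h(y) = y*1 = y)
1/(h(-308) + w(66, (-51 + G(9))*(-149 + 106))) = 1/(-308 + 77) = 1/(-231) = -1/231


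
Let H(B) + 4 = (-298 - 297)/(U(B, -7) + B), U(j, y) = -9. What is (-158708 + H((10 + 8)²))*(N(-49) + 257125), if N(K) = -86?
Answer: -367160933575/9 ≈ -4.0796e+10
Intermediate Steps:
H(B) = -4 - 595/(-9 + B) (H(B) = -4 + (-298 - 297)/(-9 + B) = -4 - 595/(-9 + B))
(-158708 + H((10 + 8)²))*(N(-49) + 257125) = (-158708 + (-559 - 4*(10 + 8)²)/(-9 + (10 + 8)²))*(-86 + 257125) = (-158708 + (-559 - 4*18²)/(-9 + 18²))*257039 = (-158708 + (-559 - 4*324)/(-9 + 324))*257039 = (-158708 + (-559 - 1296)/315)*257039 = (-158708 + (1/315)*(-1855))*257039 = (-158708 - 53/9)*257039 = -1428425/9*257039 = -367160933575/9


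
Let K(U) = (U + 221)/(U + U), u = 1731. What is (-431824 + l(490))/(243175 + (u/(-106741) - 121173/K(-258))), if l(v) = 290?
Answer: 852153857839/2856805108330 ≈ 0.29829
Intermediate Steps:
K(U) = (221 + U)/(2*U) (K(U) = (221 + U)/((2*U)) = (221 + U)*(1/(2*U)) = (221 + U)/(2*U))
(-431824 + l(490))/(243175 + (u/(-106741) - 121173/K(-258))) = (-431824 + 290)/(243175 + (1731/(-106741) - 121173*(-516/(221 - 258)))) = -431534/(243175 + (1731*(-1/106741) - 121173/((1/2)*(-1/258)*(-37)))) = -431534/(243175 + (-1731/106741 - 121173/37/516)) = -431534/(243175 + (-1731/106741 - 121173*516/37)) = -431534/(243175 + (-1731/106741 - 62525268/37)) = -431534/(243175 - 6674009695635/3949417) = -431534/(-5713610216660/3949417) = -431534*(-3949417/5713610216660) = 852153857839/2856805108330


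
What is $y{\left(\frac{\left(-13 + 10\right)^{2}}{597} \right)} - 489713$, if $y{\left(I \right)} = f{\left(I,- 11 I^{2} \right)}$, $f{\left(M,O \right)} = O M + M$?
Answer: $- \frac{3859231659581}{7880599} \approx -4.8971 \cdot 10^{5}$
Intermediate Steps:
$f{\left(M,O \right)} = M + M O$ ($f{\left(M,O \right)} = M O + M = M + M O$)
$y{\left(I \right)} = I \left(1 - 11 I^{2}\right)$
$y{\left(\frac{\left(-13 + 10\right)^{2}}{597} \right)} - 489713 = \left(\frac{\left(-13 + 10\right)^{2}}{597} - 11 \left(\frac{\left(-13 + 10\right)^{2}}{597}\right)^{3}\right) - 489713 = \left(\left(-3\right)^{2} \cdot \frac{1}{597} - 11 \left(\left(-3\right)^{2} \cdot \frac{1}{597}\right)^{3}\right) - 489713 = \left(9 \cdot \frac{1}{597} - 11 \left(9 \cdot \frac{1}{597}\right)^{3}\right) - 489713 = \left(\frac{3}{199} - 11 \left(\frac{3}{199}\right)^{3}\right) - 489713 = \left(\frac{3}{199} - \frac{297}{7880599}\right) - 489713 = \frac{118506}{7880599} - 489713 = - \frac{3859231659581}{7880599}$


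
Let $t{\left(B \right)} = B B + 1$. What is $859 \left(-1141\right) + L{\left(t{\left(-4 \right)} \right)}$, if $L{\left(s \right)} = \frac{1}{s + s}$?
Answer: $- \frac{33324045}{34} \approx -9.8012 \cdot 10^{5}$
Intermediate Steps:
$t{\left(B \right)} = 1 + B^{2}$ ($t{\left(B \right)} = B^{2} + 1 = 1 + B^{2}$)
$L{\left(s \right)} = \frac{1}{2 s}$
$859 \left(-1141\right) + L{\left(t{\left(-4 \right)} \right)} = 859 \left(-1141\right) + \frac{1}{2 \left(1 + \left(-4\right)^{2}\right)} = -980119 + \frac{1}{2 \left(1 + 16\right)} = -980119 + \frac{1}{2 \cdot 17} = -980119 + \frac{1}{2} \cdot \frac{1}{17} = -980119 + \frac{1}{34} = - \frac{33324045}{34}$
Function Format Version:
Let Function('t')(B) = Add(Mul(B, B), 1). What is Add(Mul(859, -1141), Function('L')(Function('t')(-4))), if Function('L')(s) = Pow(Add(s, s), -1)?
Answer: Rational(-33324045, 34) ≈ -9.8012e+5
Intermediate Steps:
Function('t')(B) = Add(1, Pow(B, 2)) (Function('t')(B) = Add(Pow(B, 2), 1) = Add(1, Pow(B, 2)))
Function('L')(s) = Mul(Rational(1, 2), Pow(s, -1)) (Function('L')(s) = Pow(Mul(2, s), -1) = Mul(Rational(1, 2), Pow(s, -1)))
Add(Mul(859, -1141), Function('L')(Function('t')(-4))) = Add(Mul(859, -1141), Mul(Rational(1, 2), Pow(Add(1, Pow(-4, 2)), -1))) = Add(-980119, Mul(Rational(1, 2), Pow(Add(1, 16), -1))) = Add(-980119, Mul(Rational(1, 2), Pow(17, -1))) = Add(-980119, Mul(Rational(1, 2), Rational(1, 17))) = Add(-980119, Rational(1, 34)) = Rational(-33324045, 34)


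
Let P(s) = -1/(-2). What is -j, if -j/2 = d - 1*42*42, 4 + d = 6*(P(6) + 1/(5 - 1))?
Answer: -3527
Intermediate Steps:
P(s) = ½ (P(s) = -1*(-½) = ½)
d = ½ (d = -4 + 6*(½ + 1/(5 - 1)) = -4 + 6*(½ + 1/4) = -4 + 6*(½ + ¼) = -4 + 6*(¾) = -4 + 9/2 = ½ ≈ 0.50000)
j = 3527 (j = -2*(½ - 1*42*42) = -2*(½ - 42*42) = -2*(½ - 1764) = -2*(-3527/2) = 3527)
-j = -1*3527 = -3527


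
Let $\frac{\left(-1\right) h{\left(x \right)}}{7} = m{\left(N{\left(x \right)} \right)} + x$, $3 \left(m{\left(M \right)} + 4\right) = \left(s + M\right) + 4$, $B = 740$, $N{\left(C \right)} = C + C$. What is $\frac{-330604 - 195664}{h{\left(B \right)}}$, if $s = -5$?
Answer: $\frac{526268}{8603} \approx 61.173$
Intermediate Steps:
$N{\left(C \right)} = 2 C$
$m{\left(M \right)} = - \frac{13}{3} + \frac{M}{3}$ ($m{\left(M \right)} = -4 + \frac{\left(-5 + M\right) + 4}{3} = -4 + \frac{-1 + M}{3} = -4 + \left(- \frac{1}{3} + \frac{M}{3}\right) = - \frac{13}{3} + \frac{M}{3}$)
$h{\left(x \right)} = \frac{91}{3} - \frac{35 x}{3}$ ($h{\left(x \right)} = - 7 \left(\left(- \frac{13}{3} + \frac{2 x}{3}\right) + x\right) = - 7 \left(- \frac{13}{3} + \frac{5 x}{3}\right) = \frac{91}{3} - \frac{35 x}{3}$)
$\frac{-330604 - 195664}{h{\left(B \right)}} = \frac{-330604 - 195664}{\frac{91}{3} - \frac{25900}{3}} = - \frac{526268}{\frac{91}{3} - \frac{25900}{3}} = - \frac{526268}{-8603} = \left(-526268\right) \left(- \frac{1}{8603}\right) = \frac{526268}{8603}$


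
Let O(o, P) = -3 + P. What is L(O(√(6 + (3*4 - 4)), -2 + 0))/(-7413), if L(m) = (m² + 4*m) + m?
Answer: 0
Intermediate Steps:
L(m) = m² + 5*m
L(O(√(6 + (3*4 - 4)), -2 + 0))/(-7413) = ((-3 + (-2 + 0))*(5 + (-3 + (-2 + 0))))/(-7413) = ((-3 - 2)*(5 + (-3 - 2)))*(-1/7413) = -5*(5 - 5)*(-1/7413) = -5*0*(-1/7413) = 0*(-1/7413) = 0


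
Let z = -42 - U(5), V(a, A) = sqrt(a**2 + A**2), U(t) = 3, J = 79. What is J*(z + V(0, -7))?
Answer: -3002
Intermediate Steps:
V(a, A) = sqrt(A**2 + a**2)
z = -45 (z = -42 - 1*3 = -42 - 3 = -45)
J*(z + V(0, -7)) = 79*(-45 + sqrt((-7)**2 + 0**2)) = 79*(-45 + sqrt(49 + 0)) = 79*(-45 + sqrt(49)) = 79*(-45 + 7) = 79*(-38) = -3002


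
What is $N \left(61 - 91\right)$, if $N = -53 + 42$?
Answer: $330$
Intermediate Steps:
$N = -11$
$N \left(61 - 91\right) = - 11 \left(61 - 91\right) = \left(-11\right) \left(-30\right) = 330$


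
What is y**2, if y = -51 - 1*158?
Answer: 43681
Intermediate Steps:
y = -209 (y = -51 - 158 = -209)
y**2 = (-209)**2 = 43681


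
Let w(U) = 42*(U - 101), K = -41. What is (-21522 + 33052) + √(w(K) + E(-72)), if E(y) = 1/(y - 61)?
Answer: 11530 + I*√105497329/133 ≈ 11530.0 + 77.227*I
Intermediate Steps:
E(y) = 1/(-61 + y)
w(U) = -4242 + 42*U (w(U) = 42*(-101 + U) = -4242 + 42*U)
(-21522 + 33052) + √(w(K) + E(-72)) = (-21522 + 33052) + √((-4242 + 42*(-41)) + 1/(-61 - 72)) = 11530 + √((-4242 - 1722) + 1/(-133)) = 11530 + √(-5964 - 1/133) = 11530 + √(-793213/133) = 11530 + I*√105497329/133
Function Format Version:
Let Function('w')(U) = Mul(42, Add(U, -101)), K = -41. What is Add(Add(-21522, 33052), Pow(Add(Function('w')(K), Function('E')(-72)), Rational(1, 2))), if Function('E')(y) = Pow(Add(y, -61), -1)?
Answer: Add(11530, Mul(Rational(1, 133), I, Pow(105497329, Rational(1, 2)))) ≈ Add(11530., Mul(77.227, I))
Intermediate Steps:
Function('E')(y) = Pow(Add(-61, y), -1)
Function('w')(U) = Add(-4242, Mul(42, U)) (Function('w')(U) = Mul(42, Add(-101, U)) = Add(-4242, Mul(42, U)))
Add(Add(-21522, 33052), Pow(Add(Function('w')(K), Function('E')(-72)), Rational(1, 2))) = Add(Add(-21522, 33052), Pow(Add(Add(-4242, Mul(42, -41)), Pow(Add(-61, -72), -1)), Rational(1, 2))) = Add(11530, Pow(Add(Add(-4242, -1722), Pow(-133, -1)), Rational(1, 2))) = Add(11530, Pow(Add(-5964, Rational(-1, 133)), Rational(1, 2))) = Add(11530, Pow(Rational(-793213, 133), Rational(1, 2))) = Add(11530, Mul(Rational(1, 133), I, Pow(105497329, Rational(1, 2))))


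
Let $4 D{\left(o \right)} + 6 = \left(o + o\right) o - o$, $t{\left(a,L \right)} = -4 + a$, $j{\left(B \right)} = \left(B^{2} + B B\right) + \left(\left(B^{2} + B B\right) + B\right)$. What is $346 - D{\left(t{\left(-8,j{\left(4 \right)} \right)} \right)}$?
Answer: $\frac{545}{2} \approx 272.5$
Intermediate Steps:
$j{\left(B \right)} = B + 4 B^{2}$ ($j{\left(B \right)} = \left(B^{2} + B^{2}\right) + \left(\left(B^{2} + B^{2}\right) + B\right) = 2 B^{2} + \left(2 B^{2} + B\right) = 2 B^{2} + \left(B + 2 B^{2}\right) = B + 4 B^{2}$)
$D{\left(o \right)} = - \frac{3}{2} + \frac{o^{2}}{2} - \frac{o}{4}$ ($D{\left(o \right)} = - \frac{3}{2} + \frac{\left(o + o\right) o - o}{4} = - \frac{3}{2} + \frac{2 o o - o}{4} = - \frac{3}{2} + \frac{2 o^{2} - o}{4} = - \frac{3}{2} + \frac{- o + 2 o^{2}}{4} = - \frac{3}{2} + \left(\frac{o^{2}}{2} - \frac{o}{4}\right) = - \frac{3}{2} + \frac{o^{2}}{2} - \frac{o}{4}$)
$346 - D{\left(t{\left(-8,j{\left(4 \right)} \right)} \right)} = 346 - \left(- \frac{3}{2} + \frac{\left(-4 - 8\right)^{2}}{2} - \frac{-4 - 8}{4}\right) = 346 - \left(- \frac{3}{2} + \frac{\left(-12\right)^{2}}{2} - -3\right) = 346 - \left(- \frac{3}{2} + \frac{1}{2} \cdot 144 + 3\right) = 346 - \left(- \frac{3}{2} + 72 + 3\right) = 346 - \frac{147}{2} = \frac{545}{2}$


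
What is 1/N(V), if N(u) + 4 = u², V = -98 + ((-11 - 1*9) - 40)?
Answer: 1/24960 ≈ 4.0064e-5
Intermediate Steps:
V = -158 (V = -98 + ((-11 - 9) - 40) = -98 + (-20 - 40) = -98 - 60 = -158)
N(u) = -4 + u²
1/N(V) = 1/(-4 + (-158)²) = 1/(-4 + 24964) = 1/24960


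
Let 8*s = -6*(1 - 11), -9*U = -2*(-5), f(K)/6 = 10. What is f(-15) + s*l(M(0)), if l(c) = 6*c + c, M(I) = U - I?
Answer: 5/3 ≈ 1.6667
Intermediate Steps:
f(K) = 60 (f(K) = 6*10 = 60)
U = -10/9 (U = -(-2)*(-5)/9 = -⅑*10 = -10/9 ≈ -1.1111)
M(I) = -10/9 - I
l(c) = 7*c
s = 15/2 (s = (-6*(1 - 11))/8 = (-6*(-10))/8 = (-1*(-60))/8 = (⅛)*60 = 15/2 ≈ 7.5000)
f(-15) + s*l(M(0)) = 60 + 15*(7*(-10/9 - 1*0))/2 = 60 + 15*(7*(-10/9 + 0))/2 = 60 + 15*(7*(-10/9))/2 = 60 + (15/2)*(-70/9) = 60 - 175/3 = 5/3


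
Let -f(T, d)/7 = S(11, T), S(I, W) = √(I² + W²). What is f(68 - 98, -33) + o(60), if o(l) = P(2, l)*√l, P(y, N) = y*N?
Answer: -7*√1021 + 240*√15 ≈ 705.84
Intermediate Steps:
P(y, N) = N*y
f(T, d) = -7*√(121 + T²) (f(T, d) = -7*√(11² + T²) = -7*√(121 + T²))
o(l) = 2*l^(3/2) (o(l) = (l*2)*√l = (2*l)*√l = 2*l^(3/2))
f(68 - 98, -33) + o(60) = -7*√(121 + (68 - 98)²) + 2*60^(3/2) = -7*√(121 + (-30)²) + 2*(120*√15) = -7*√(121 + 900) + 240*√15 = -7*√1021 + 240*√15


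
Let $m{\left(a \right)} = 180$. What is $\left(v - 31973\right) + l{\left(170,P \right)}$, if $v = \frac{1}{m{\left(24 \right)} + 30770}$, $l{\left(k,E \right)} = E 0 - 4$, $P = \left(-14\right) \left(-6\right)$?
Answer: $- \frac{989688149}{30950} \approx -31977.0$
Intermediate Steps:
$P = 84$
$l{\left(k,E \right)} = -4$ ($l{\left(k,E \right)} = 0 - 4 = -4$)
$v = \frac{1}{30950}$ ($v = \frac{1}{180 + 30770} = \frac{1}{30950} \approx 3.231 \cdot 10^{-5}$)
$\left(v - 31973\right) + l{\left(170,P \right)} = \left(\frac{1}{30950} - 31973\right) - 4 = - \frac{989564349}{30950} - 4 = - \frac{989688149}{30950}$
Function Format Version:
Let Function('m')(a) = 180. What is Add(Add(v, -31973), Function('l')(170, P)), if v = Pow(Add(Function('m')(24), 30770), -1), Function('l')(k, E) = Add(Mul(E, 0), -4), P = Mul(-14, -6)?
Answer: Rational(-989688149, 30950) ≈ -31977.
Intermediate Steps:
P = 84
Function('l')(k, E) = -4 (Function('l')(k, E) = Add(0, -4) = -4)
v = Rational(1, 30950) (v = Pow(Add(180, 30770), -1) = Pow(30950, -1) = Rational(1, 30950) ≈ 3.2310e-5)
Add(Add(v, -31973), Function('l')(170, P)) = Add(Add(Rational(1, 30950), -31973), -4) = Add(Rational(-989564349, 30950), -4) = Rational(-989688149, 30950)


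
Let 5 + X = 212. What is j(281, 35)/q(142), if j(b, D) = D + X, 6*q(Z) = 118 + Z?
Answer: 363/65 ≈ 5.5846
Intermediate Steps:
X = 207 (X = -5 + 212 = 207)
q(Z) = 59/3 + Z/6 (q(Z) = (118 + Z)/6 = 59/3 + Z/6)
j(b, D) = 207 + D (j(b, D) = D + 207 = 207 + D)
j(281, 35)/q(142) = (207 + 35)/(59/3 + (⅙)*142) = 242/(59/3 + 71/3) = 242/(130/3) = 242*(3/130) = 363/65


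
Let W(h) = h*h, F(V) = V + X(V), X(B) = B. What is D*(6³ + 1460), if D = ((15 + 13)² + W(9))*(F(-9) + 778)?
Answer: 1101802400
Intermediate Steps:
F(V) = 2*V (F(V) = V + V = 2*V)
W(h) = h²
D = 657400 (D = ((15 + 13)² + 9²)*(2*(-9) + 778) = (28² + 81)*(-18 + 778) = (784 + 81)*760 = 865*760 = 657400)
D*(6³ + 1460) = 657400*(6³ + 1460) = 657400*(216 + 1460) = 657400*1676 = 1101802400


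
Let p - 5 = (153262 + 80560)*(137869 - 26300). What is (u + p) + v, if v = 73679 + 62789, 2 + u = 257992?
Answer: 26087681181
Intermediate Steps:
u = 257990 (u = -2 + 257992 = 257990)
v = 136468
p = 26087286723 (p = 5 + (153262 + 80560)*(137869 - 26300) = 5 + 233822*111569 = 5 + 26087286718 = 26087286723)
(u + p) + v = (257990 + 26087286723) + 136468 = 26087544713 + 136468 = 26087681181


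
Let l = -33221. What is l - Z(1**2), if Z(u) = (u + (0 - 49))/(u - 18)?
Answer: -564805/17 ≈ -33224.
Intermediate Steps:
Z(u) = (-49 + u)/(-18 + u) (Z(u) = (u - 49)/(-18 + u) = (-49 + u)/(-18 + u))
l - Z(1**2) = -33221 - (-49 + 1**2)/(-18 + 1**2) = -33221 - (-49 + 1)/(-18 + 1) = -33221 - (-48)/(-17) = -33221 - (-1)*(-48)/17 = -33221 - 1*48/17 = -33221 - 48/17 = -564805/17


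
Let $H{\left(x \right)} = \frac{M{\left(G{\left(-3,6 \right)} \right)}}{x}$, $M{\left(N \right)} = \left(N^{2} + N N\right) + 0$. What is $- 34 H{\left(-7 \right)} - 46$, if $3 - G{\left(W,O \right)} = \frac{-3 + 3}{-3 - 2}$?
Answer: $\frac{290}{7} \approx 41.429$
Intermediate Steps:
$G{\left(W,O \right)} = 3$ ($G{\left(W,O \right)} = 3 - \frac{-3 + 3}{-3 - 2} = 3 - \frac{0}{-5} = 3 - 0 \left(- \frac{1}{5}\right) = 3 - 0 = 3 + 0 = 3$)
$M{\left(N \right)} = 2 N^{2}$ ($M{\left(N \right)} = \left(N^{2} + N^{2}\right) + 0 = 2 N^{2} + 0 = 2 N^{2}$)
$H{\left(x \right)} = \frac{18}{x}$ ($H{\left(x \right)} = \frac{2 \cdot 3^{2}}{x} = \frac{2 \cdot 9}{x} = \frac{18}{x}$)
$- 34 H{\left(-7 \right)} - 46 = - 34 \frac{18}{-7} - 46 = - 34 \cdot 18 \left(- \frac{1}{7}\right) - 46 = \left(-34\right) \left(- \frac{18}{7}\right) - 46 = \frac{612}{7} - 46 = \frac{290}{7}$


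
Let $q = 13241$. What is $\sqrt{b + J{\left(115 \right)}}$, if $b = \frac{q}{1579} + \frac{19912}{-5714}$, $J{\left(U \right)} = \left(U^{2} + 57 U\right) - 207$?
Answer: $\frac{2 \sqrt{99607232917343599}}{4511203} \approx 139.92$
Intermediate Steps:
$J{\left(U \right)} = -207 + U^{2} + 57 U$
$b = \frac{22109013}{4511203}$ ($b = \frac{13241}{1579} + \frac{19912}{-5714} = 13241 \cdot \frac{1}{1579} + 19912 \left(- \frac{1}{5714}\right) = \frac{13241}{1579} - \frac{9956}{2857} = \frac{22109013}{4511203} \approx 4.9009$)
$\sqrt{b + J{\left(115 \right)}} = \sqrt{\frac{22109013}{4511203} + \left(-207 + 115^{2} + 57 \cdot 115\right)} = \sqrt{\frac{22109013}{4511203} + \left(-207 + 13225 + 6555\right)} = \sqrt{\frac{22109013}{4511203} + 19573} = \sqrt{\frac{88319885332}{4511203}} = \frac{2 \sqrt{99607232917343599}}{4511203}$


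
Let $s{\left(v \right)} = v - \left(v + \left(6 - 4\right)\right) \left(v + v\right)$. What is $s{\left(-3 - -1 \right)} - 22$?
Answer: $-24$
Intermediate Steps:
$s{\left(v \right)} = v - 2 v \left(2 + v\right)$ ($s{\left(v \right)} = v - \left(v + \left(6 - 4\right)\right) 2 v = v - \left(v + 2\right) 2 v = v - \left(2 + v\right) 2 v = v - 2 v \left(2 + v\right)$)
$s{\left(-3 - -1 \right)} - 22 = - \left(-3 - -1\right) \left(3 + 2 \left(-3 - -1\right)\right) - 22 = - \left(-3 + 1\right) \left(3 + 2 \left(-3 + 1\right)\right) - 22 = \left(-1\right) \left(-2\right) \left(3 + 2 \left(-2\right)\right) - 22 = \left(-1\right) \left(-2\right) \left(3 - 4\right) - 22 = \left(-1\right) \left(-2\right) \left(-1\right) - 22 = -2 - 22 = -24$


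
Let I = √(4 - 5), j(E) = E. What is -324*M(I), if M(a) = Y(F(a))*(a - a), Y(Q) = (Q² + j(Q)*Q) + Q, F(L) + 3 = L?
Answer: 0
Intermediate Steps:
F(L) = -3 + L
I
Y(Q) = Q + 2*Q² (Y(Q) = (Q² + Q*Q) + Q = (Q² + Q²) + Q = 2*Q² + Q = Q + 2*Q²)
M(a) = 0 (M(a) = ((-3 + a)*(1 + 2*(-3 + a)))*(a - a) = ((-3 + a)*(1 + (-6 + 2*a)))*0 = ((-3 + a)*(-5 + 2*a))*0 = ((-5 + 2*a)*(-3 + a))*0 = 0)
-324*M(I) = -324*0 = 0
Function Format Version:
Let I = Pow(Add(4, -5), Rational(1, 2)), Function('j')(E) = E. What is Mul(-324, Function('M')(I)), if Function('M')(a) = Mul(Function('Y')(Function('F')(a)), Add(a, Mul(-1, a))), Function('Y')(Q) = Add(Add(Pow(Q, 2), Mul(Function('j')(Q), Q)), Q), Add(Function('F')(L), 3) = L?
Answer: 0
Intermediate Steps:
Function('F')(L) = Add(-3, L)
I
Function('Y')(Q) = Add(Q, Mul(2, Pow(Q, 2))) (Function('Y')(Q) = Add(Add(Pow(Q, 2), Mul(Q, Q)), Q) = Add(Add(Pow(Q, 2), Pow(Q, 2)), Q) = Add(Mul(2, Pow(Q, 2)), Q) = Add(Q, Mul(2, Pow(Q, 2))))
Function('M')(a) = 0 (Function('M')(a) = Mul(Mul(Add(-3, a), Add(1, Mul(2, Add(-3, a)))), Add(a, Mul(-1, a))) = Mul(Mul(Add(-3, a), Add(1, Add(-6, Mul(2, a)))), 0) = Mul(Mul(Add(-3, a), Add(-5, Mul(2, a))), 0) = Mul(Mul(Add(-5, Mul(2, a)), Add(-3, a)), 0) = 0)
Mul(-324, Function('M')(I)) = Mul(-324, 0) = 0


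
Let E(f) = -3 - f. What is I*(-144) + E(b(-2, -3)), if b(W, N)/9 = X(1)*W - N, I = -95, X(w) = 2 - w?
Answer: 13668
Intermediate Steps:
b(W, N) = -9*N + 9*W (b(W, N) = 9*((2 - 1*1)*W - N) = 9*((2 - 1)*W - N) = 9*(1*W - N) = 9*(W - N) = -9*N + 9*W)
I*(-144) + E(b(-2, -3)) = -95*(-144) + (-3 - (-9*(-3) + 9*(-2))) = 13680 + (-3 - (27 - 18)) = 13680 + (-3 - 1*9) = 13680 + (-3 - 9) = 13680 - 12 = 13668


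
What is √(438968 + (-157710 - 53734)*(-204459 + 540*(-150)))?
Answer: 2*√15089757941 ≈ 2.4568e+5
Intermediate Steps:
√(438968 + (-157710 - 53734)*(-204459 + 540*(-150))) = √(438968 - 211444*(-204459 - 81000)) = √(438968 - 211444*(-285459)) = √(438968 + 60358592796) = √60359031764 = 2*√15089757941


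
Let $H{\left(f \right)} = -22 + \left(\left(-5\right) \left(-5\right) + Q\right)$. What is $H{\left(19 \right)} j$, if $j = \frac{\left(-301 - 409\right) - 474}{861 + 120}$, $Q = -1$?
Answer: $- \frac{2368}{981} \approx -2.4139$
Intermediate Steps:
$j = - \frac{1184}{981}$ ($j = \frac{\left(-301 - 409\right) - 474}{981} = \left(-710 - 474\right) \frac{1}{981} = \left(-1184\right) \frac{1}{981} = - \frac{1184}{981} \approx -1.2069$)
$H{\left(f \right)} = 2$ ($H{\left(f \right)} = -22 - -24 = -22 + \left(25 - 1\right) = -22 + 24 = 2$)
$H{\left(19 \right)} j = 2 \left(- \frac{1184}{981}\right) = - \frac{2368}{981}$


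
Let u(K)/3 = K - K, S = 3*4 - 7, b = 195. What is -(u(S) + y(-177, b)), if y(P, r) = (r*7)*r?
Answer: -266175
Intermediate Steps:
S = 5 (S = 12 - 7 = 5)
y(P, r) = 7*r² (y(P, r) = (7*r)*r = 7*r²)
u(K) = 0 (u(K) = 3*(K - K) = 3*0 = 0)
-(u(S) + y(-177, b)) = -(0 + 7*195²) = -(0 + 7*38025) = -(0 + 266175) = -1*266175 = -266175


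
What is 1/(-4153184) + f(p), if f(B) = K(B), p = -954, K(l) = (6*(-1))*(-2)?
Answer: 49838207/4153184 ≈ 12.000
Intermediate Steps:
K(l) = 12 (K(l) = -6*(-2) = 12)
f(B) = 12
1/(-4153184) + f(p) = 1/(-4153184) + 12 = -1/4153184 + 12 = 49838207/4153184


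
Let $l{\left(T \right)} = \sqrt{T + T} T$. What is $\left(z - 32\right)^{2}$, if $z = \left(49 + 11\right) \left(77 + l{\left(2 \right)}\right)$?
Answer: $23309584$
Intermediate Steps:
$l{\left(T \right)} = \sqrt{2} T^{\frac{3}{2}}$ ($l{\left(T \right)} = \sqrt{2 T} T = \sqrt{2} \sqrt{T} T = \sqrt{2} T^{\frac{3}{2}}$)
$z = 4860$ ($z = \left(49 + 11\right) \left(77 + \sqrt{2} \cdot 2^{\frac{3}{2}}\right) = 60 \left(77 + \sqrt{2} \cdot 2 \sqrt{2}\right) = 60 \left(77 + 4\right) = 60 \cdot 81 = 4860$)
$\left(z - 32\right)^{2} = \left(4860 - 32\right)^{2} = 4828^{2} = 23309584$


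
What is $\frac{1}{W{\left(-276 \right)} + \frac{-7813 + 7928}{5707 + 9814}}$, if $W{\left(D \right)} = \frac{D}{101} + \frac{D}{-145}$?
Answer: $- \frac{227305045}{186802849} \approx -1.2168$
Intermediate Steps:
$W{\left(D \right)} = \frac{44 D}{14645}$ ($W{\left(D \right)} = D \frac{1}{101} + D \left(- \frac{1}{145}\right) = \frac{D}{101} - \frac{D}{145} = \frac{44 D}{14645}$)
$\frac{1}{W{\left(-276 \right)} + \frac{-7813 + 7928}{5707 + 9814}} = \frac{1}{\frac{44}{14645} \left(-276\right) + \frac{-7813 + 7928}{5707 + 9814}} = \frac{1}{- \frac{12144}{14645} + \frac{115}{15521}} = \frac{1}{- \frac{186802849}{227305045}} = - \frac{227305045}{186802849}$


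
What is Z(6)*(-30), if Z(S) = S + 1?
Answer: -210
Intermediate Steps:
Z(S) = 1 + S
Z(6)*(-30) = (1 + 6)*(-30) = 7*(-30) = -210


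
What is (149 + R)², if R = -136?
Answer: 169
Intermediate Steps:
(149 + R)² = (149 - 136)² = 13² = 169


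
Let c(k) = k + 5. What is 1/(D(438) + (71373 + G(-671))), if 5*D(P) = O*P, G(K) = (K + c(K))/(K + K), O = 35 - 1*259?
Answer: 6710/347253211 ≈ 1.9323e-5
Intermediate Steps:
c(k) = 5 + k
O = -224 (O = 35 - 259 = -224)
G(K) = (5 + 2*K)/(2*K) (G(K) = (K + (5 + K))/(K + K) = (5 + 2*K)/((2*K)) = (5 + 2*K)*(1/(2*K)) = (5 + 2*K)/(2*K))
D(P) = -224*P/5 (D(P) = (-224*P)/5 = -224*P/5)
1/(D(438) + (71373 + G(-671))) = 1/(-224/5*438 + (71373 + (5/2 - 671)/(-671))) = 1/(-98112/5 + (71373 - 1/671*(-1337/2))) = 1/(-98112/5 + (71373 + 1337/1342)) = 1/(-98112/5 + 95783903/1342) = 1/(347253211/6710) = 6710/347253211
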